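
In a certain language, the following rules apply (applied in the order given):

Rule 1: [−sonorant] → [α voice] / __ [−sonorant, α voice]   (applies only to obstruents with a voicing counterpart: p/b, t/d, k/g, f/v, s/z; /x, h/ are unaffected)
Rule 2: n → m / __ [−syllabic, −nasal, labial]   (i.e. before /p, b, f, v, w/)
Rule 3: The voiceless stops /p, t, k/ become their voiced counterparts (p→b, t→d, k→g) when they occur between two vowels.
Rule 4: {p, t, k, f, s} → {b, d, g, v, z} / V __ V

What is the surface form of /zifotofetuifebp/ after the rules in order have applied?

zivodoveduivepp

Rule 1 (regressive voicing assimilation): /b/ precedes the voiceless obstruent /p/, so it devoices to [p] by assimilation. /zifotofetuifebp/ → zifotofetuifepp.
Rule 2 (nasal place assimilation): no segment meets the environment; /zifotofetuifepp/ is unchanged.
Rule 3 (intervocalic voicing): /t/ is a voiceless stop between vowels /o/ and /o/, so it voices to [d]. /t/ is a voiceless stop between vowels /e/ and /u/, so it voices to [d]. /zifotofetuifepp/ → zifodofeduifepp.
Rule 4 (intervocalic voicing): /f/ is a voiceless obstruent between vowels /i/ and /o/, so it voices to [v]. /f/ is a voiceless obstruent between vowels /o/ and /e/, so it voices to [v]. /f/ is a voiceless obstruent between vowels /i/ and /e/, so it voices to [v]. /zifodofeduifepp/ → zivodoveduivepp.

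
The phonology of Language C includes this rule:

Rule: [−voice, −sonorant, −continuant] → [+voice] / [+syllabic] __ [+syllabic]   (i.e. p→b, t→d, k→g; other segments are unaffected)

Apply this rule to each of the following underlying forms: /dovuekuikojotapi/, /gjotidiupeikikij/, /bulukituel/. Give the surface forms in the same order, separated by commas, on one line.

dovueguigojodabi, gjodidiubeigigij, bulugiduel

/dovuekuikojotapi/: /k/ is a voiceless stop between vowels /e/ and /u/, so it voices to [g]. /k/ is a voiceless stop between vowels /i/ and /o/, so it voices to [g]. /t/ is a voiceless stop between vowels /o/ and /a/, so it voices to [d]. /p/ is a voiceless stop between vowels /a/ and /i/, so it voices to [b]. → [dovueguigojodabi].
/gjotidiupeikikij/: /t/ is a voiceless stop between vowels /o/ and /i/, so it voices to [d]. /p/ is a voiceless stop between vowels /u/ and /e/, so it voices to [b]. /k/ is a voiceless stop between vowels /i/ and /i/, so it voices to [g]. /k/ is a voiceless stop between vowels /i/ and /i/, so it voices to [g]. → [gjodidiubeigigij].
/bulukituel/: /k/ is a voiceless stop between vowels /u/ and /i/, so it voices to [g]. /t/ is a voiceless stop between vowels /i/ and /u/, so it voices to [d]. → [bulugiduel].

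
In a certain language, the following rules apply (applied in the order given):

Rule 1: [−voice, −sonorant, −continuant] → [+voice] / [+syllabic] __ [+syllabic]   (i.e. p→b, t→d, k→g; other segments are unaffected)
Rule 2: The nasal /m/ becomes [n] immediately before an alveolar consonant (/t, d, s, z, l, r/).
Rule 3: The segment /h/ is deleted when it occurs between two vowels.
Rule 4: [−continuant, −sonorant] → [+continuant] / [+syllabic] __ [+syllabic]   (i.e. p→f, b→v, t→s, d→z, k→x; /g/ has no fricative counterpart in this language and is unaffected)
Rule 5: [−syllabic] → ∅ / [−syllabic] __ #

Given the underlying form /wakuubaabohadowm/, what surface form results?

Rule 1 (intervocalic voicing): /k/ is a voiceless stop between vowels /a/ and /u/, so it voices to [g]. /wakuubaabohadowm/ → waguubaabohadowm.
Rule 2 (nasal place assimilation): no segment meets the environment; /waguubaabohadowm/ is unchanged.
Rule 3 (intervocalic h-deletion): /h/ occurs between vowels /o/ and /a/, so it deletes. /waguubaabohadowm/ → waguubaaboadowm.
Rule 4 (intervocalic spirantization): /b/ is a stop between vowels /u/ and /a/, so it spirantizes to the fricative [v]. /b/ is a stop between vowels /a/ and /o/, so it spirantizes to the fricative [v]. /d/ is a stop between vowels /a/ and /o/, so it spirantizes to the fricative [z]. /waguubaaboadowm/ → waguuvaavoazowm.
Rule 5 (final cluster simplification): /m/ is the second consonant of a word-final cluster /wm/, so it deletes. /waguuvaavoazowm/ → waguuvaavoazow.

waguuvaavoazow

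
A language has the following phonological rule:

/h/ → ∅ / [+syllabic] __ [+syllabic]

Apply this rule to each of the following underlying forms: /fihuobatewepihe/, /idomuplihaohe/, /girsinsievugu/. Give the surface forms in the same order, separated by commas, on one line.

/fihuobatewepihe/: /h/ occurs between vowels /i/ and /u/, so it deletes. /h/ occurs between vowels /i/ and /e/, so it deletes. → [fiuobatewepie].
/idomuplihaohe/: /h/ occurs between vowels /i/ and /a/, so it deletes. /h/ occurs between vowels /o/ and /e/, so it deletes. → [idomupliaoe].
/girsinsievugu/: the rule's environment is not met; surfaces unchanged as [girsinsievugu].

fiuobatewepie, idomupliaoe, girsinsievugu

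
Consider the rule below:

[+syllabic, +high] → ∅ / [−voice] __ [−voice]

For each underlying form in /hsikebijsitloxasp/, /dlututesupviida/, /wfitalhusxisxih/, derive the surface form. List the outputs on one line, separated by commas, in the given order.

hskebijstloxasp, dluttespviida, wftalhsxsxh

/hsikebijsitloxasp/: /i/ is a high vowel flanked by voiceless consonants /s/ and /k/, so it deletes. /i/ is a high vowel flanked by voiceless consonants /s/ and /t/, so it deletes. → [hskebijstloxasp].
/dlututesupviida/: /u/ is a high vowel flanked by voiceless consonants /t/ and /t/, so it deletes. /u/ is a high vowel flanked by voiceless consonants /s/ and /p/, so it deletes. → [dluttespviida].
/wfitalhusxisxih/: /i/ is a high vowel flanked by voiceless consonants /f/ and /t/, so it deletes. /u/ is a high vowel flanked by voiceless consonants /h/ and /s/, so it deletes. /i/ is a high vowel flanked by voiceless consonants /x/ and /s/, so it deletes. /i/ is a high vowel flanked by voiceless consonants /x/ and /h/, so it deletes. → [wftalhsxsxh].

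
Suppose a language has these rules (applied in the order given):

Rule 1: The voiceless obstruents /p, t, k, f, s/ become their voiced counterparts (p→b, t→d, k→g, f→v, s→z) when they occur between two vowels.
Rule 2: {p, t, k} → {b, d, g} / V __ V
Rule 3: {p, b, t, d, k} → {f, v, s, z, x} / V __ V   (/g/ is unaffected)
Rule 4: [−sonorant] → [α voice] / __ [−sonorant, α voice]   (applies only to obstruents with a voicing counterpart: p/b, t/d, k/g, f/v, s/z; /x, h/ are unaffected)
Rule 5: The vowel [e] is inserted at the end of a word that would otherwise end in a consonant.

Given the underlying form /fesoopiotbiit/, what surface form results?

Rule 1 (intervocalic voicing): /s/ is a voiceless obstruent between vowels /e/ and /o/, so it voices to [z]. /p/ is a voiceless obstruent between vowels /o/ and /i/, so it voices to [b]. /fesoopiotbiit/ → fezoobiotbiit.
Rule 2 (intervocalic voicing): no segment meets the environment; /fezoobiotbiit/ is unchanged.
Rule 3 (intervocalic spirantization): /b/ is a stop between vowels /o/ and /i/, so it spirantizes to the fricative [v]. /fezoobiotbiit/ → fezooviotbiit.
Rule 4 (regressive voicing assimilation): /t/ precedes the voiced obstruent /b/, so it voices to [d] by assimilation. /fezooviotbiit/ → fezooviodbiit.
Rule 5 (final e-epenthesis): the form ends in the consonant /t/, so [e] is inserted word-finally. /fezooviodbiit/ → fezooviodbiite.

fezooviodbiite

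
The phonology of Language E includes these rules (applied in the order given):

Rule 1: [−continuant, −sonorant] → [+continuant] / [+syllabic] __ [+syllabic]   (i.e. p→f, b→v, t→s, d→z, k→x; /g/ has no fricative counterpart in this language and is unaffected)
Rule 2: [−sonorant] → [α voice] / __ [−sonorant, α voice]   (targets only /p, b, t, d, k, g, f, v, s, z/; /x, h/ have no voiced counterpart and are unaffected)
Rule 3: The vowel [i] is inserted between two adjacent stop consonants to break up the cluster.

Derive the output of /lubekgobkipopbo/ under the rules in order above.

luvegigopikifobibo

Rule 1 (intervocalic spirantization): /b/ is a stop between vowels /u/ and /e/, so it spirantizes to the fricative [v]. /p/ is a stop between vowels /i/ and /o/, so it spirantizes to the fricative [f]. /lubekgobkipopbo/ → luvekgobkifopbo.
Rule 2 (regressive voicing assimilation): /k/ precedes the voiced obstruent /g/, so it voices to [g] by assimilation. /b/ precedes the voiceless obstruent /k/, so it devoices to [p] by assimilation. /p/ precedes the voiced obstruent /b/, so it voices to [b] by assimilation. /luvekgobkifopbo/ → luveggopkifobbo.
Rule 3 (stop-cluster i-epenthesis): /g/ and /g/ form a stop–stop cluster, so [i] is inserted between them. /p/ and /k/ form a stop–stop cluster, so [i] is inserted between them. /b/ and /b/ form a stop–stop cluster, so [i] is inserted between them. /luveggopkifobbo/ → luvegigopikifobibo.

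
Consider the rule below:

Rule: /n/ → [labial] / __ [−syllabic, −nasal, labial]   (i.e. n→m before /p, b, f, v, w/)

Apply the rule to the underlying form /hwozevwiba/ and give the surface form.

No segment of /hwozevwiba/ meets the structural description of the rule, so the form surfaces unchanged.

hwozevwiba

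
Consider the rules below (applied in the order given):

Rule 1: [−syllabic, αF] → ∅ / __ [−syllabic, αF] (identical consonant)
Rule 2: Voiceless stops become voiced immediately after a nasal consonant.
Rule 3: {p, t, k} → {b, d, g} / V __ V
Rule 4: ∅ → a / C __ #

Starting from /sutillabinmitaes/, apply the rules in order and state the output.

sudilabinmidaesa

Rule 1 (degemination): /ll/ is a geminate; the first /l/ deletes. /sutillabinmitaes/ → sutilabinmitaes.
Rule 2 (post-nasal voicing): no segment meets the environment; /sutilabinmitaes/ is unchanged.
Rule 3 (intervocalic voicing): /t/ is a voiceless stop between vowels /u/ and /i/, so it voices to [d]. /t/ is a voiceless stop between vowels /i/ and /a/, so it voices to [d]. /sutilabinmitaes/ → sudilabinmidaes.
Rule 4 (final a-epenthesis): the form ends in the consonant /s/, so [a] is inserted word-finally. /sudilabinmidaes/ → sudilabinmidaesa.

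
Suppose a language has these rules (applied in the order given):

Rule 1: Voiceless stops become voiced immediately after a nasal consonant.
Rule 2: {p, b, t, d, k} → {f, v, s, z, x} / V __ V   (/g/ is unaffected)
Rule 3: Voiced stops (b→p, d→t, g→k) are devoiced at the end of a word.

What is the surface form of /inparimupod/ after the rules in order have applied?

Rule 1 (post-nasal voicing): /p/ is a voiceless stop immediately after the nasal /n/, so it voices to [b]. /inparimupod/ → inbarimupod.
Rule 2 (intervocalic spirantization): /p/ is a stop between vowels /u/ and /o/, so it spirantizes to the fricative [f]. /inbarimupod/ → inbarimufod.
Rule 3 (final devoicing): /d/ is a voiced stop in word-final position, so it devoices to [t]. /inbarimufod/ → inbarimufot.

inbarimufot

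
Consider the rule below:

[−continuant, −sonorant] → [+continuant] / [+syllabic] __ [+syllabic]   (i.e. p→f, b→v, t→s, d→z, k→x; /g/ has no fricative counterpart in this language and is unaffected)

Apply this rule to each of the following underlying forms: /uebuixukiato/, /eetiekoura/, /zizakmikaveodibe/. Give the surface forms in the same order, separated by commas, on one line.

uevuixuxiaso, eesiexoura, zizakmixaveozive

/uebuixukiato/: /b/ is a stop between vowels /e/ and /u/, so it spirantizes to the fricative [v]. /k/ is a stop between vowels /u/ and /i/, so it spirantizes to the fricative [x]. /t/ is a stop between vowels /a/ and /o/, so it spirantizes to the fricative [s]. → [uevuixuxiaso].
/eetiekoura/: /t/ is a stop between vowels /e/ and /i/, so it spirantizes to the fricative [s]. /k/ is a stop between vowels /e/ and /o/, so it spirantizes to the fricative [x]. → [eesiexoura].
/zizakmikaveodibe/: /k/ is a stop between vowels /i/ and /a/, so it spirantizes to the fricative [x]. /d/ is a stop between vowels /o/ and /i/, so it spirantizes to the fricative [z]. /b/ is a stop between vowels /i/ and /e/, so it spirantizes to the fricative [v]. → [zizakmixaveozive].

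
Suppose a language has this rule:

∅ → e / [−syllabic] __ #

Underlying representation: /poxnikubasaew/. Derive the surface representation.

the form ends in the consonant /w/, so [e] is inserted word-finally.
Surface form: [poxnikubasaewe].

poxnikubasaewe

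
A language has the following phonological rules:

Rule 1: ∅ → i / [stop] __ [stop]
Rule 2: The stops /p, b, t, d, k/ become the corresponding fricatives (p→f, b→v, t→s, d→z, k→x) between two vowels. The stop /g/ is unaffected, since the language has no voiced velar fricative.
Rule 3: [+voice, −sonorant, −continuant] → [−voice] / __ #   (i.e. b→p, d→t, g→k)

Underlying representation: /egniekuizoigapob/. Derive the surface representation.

Rule 1 (stop-cluster i-epenthesis): no segment meets the environment; /egniekuizoigapob/ is unchanged.
Rule 2 (intervocalic spirantization): /k/ is a stop between vowels /e/ and /u/, so it spirantizes to the fricative [x]. /p/ is a stop between vowels /a/ and /o/, so it spirantizes to the fricative [f]. /egniekuizoigapob/ → egniexuizoigafob.
Rule 3 (final devoicing): /b/ is a voiced stop in word-final position, so it devoices to [p]. /egniexuizoigafob/ → egniexuizoigafop.

egniexuizoigafop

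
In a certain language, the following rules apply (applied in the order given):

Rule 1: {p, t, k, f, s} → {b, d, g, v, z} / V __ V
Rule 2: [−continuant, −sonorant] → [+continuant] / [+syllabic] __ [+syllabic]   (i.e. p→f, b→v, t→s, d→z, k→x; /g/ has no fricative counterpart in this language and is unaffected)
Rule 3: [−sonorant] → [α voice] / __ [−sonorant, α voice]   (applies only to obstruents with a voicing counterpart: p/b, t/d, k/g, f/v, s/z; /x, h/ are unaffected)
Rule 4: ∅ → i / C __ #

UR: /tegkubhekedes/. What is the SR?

tekkuphegezesi

Rule 1 (intervocalic voicing): /k/ is a voiceless obstruent between vowels /e/ and /e/, so it voices to [g]. /tegkubhekedes/ → tegkubhegedes.
Rule 2 (intervocalic spirantization): /d/ is a stop between vowels /e/ and /e/, so it spirantizes to the fricative [z]. /tegkubhegedes/ → tegkubhegezes.
Rule 3 (regressive voicing assimilation): /g/ precedes the voiceless obstruent /k/, so it devoices to [k] by assimilation. /b/ precedes the voiceless obstruent /h/, so it devoices to [p] by assimilation. /tegkubhegezes/ → tekkuphegezes.
Rule 4 (final i-epenthesis): the form ends in the consonant /s/, so [i] is inserted word-finally. /tekkuphegezes/ → tekkuphegezesi.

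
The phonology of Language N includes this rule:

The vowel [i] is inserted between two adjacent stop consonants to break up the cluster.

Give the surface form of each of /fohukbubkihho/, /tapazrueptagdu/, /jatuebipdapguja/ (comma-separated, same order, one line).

/fohukbubkihho/: /k/ and /b/ form a stop–stop cluster, so [i] is inserted between them. /b/ and /k/ form a stop–stop cluster, so [i] is inserted between them. → [fohukibubikihho].
/tapazrueptagdu/: /p/ and /t/ form a stop–stop cluster, so [i] is inserted between them. /g/ and /d/ form a stop–stop cluster, so [i] is inserted between them. → [tapazruepitagidu].
/jatuebipdapguja/: /p/ and /d/ form a stop–stop cluster, so [i] is inserted between them. /p/ and /g/ form a stop–stop cluster, so [i] is inserted between them. → [jatuebipidapiguja].

fohukibubikihho, tapazruepitagidu, jatuebipidapiguja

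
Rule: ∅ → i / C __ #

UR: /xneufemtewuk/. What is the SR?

xneufemtewuki

the form ends in the consonant /k/, so [i] is inserted word-finally.
Surface form: [xneufemtewuki].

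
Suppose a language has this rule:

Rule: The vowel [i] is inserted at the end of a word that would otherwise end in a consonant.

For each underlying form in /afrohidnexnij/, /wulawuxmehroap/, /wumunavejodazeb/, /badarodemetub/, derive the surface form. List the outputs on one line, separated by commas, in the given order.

/afrohidnexnij/: the form ends in the consonant /j/, so [i] is inserted word-finally. → [afrohidnexniji].
/wulawuxmehroap/: the form ends in the consonant /p/, so [i] is inserted word-finally. → [wulawuxmehroapi].
/wumunavejodazeb/: the form ends in the consonant /b/, so [i] is inserted word-finally. → [wumunavejodazebi].
/badarodemetub/: the form ends in the consonant /b/, so [i] is inserted word-finally. → [badarodemetubi].

afrohidnexniji, wulawuxmehroapi, wumunavejodazebi, badarodemetubi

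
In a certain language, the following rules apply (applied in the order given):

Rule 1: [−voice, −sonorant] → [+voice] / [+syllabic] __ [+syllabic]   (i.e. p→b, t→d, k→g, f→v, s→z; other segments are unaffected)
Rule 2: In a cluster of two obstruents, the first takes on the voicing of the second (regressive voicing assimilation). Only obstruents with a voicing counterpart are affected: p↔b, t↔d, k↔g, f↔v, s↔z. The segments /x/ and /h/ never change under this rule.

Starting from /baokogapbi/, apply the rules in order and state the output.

baogogabbi

Rule 1 (intervocalic voicing): /k/ is a voiceless obstruent between vowels /o/ and /o/, so it voices to [g]. /baokogapbi/ → baogogapbi.
Rule 2 (regressive voicing assimilation): /p/ precedes the voiced obstruent /b/, so it voices to [b] by assimilation. /baogogapbi/ → baogogabbi.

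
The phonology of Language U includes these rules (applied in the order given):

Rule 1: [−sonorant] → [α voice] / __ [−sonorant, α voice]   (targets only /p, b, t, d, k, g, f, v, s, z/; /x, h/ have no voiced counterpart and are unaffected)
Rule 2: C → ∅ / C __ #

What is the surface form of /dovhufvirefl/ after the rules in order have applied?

dofhuvviref

Rule 1 (regressive voicing assimilation): /v/ precedes the voiceless obstruent /h/, so it devoices to [f] by assimilation. /f/ precedes the voiced obstruent /v/, so it voices to [v] by assimilation. /dovhufvirefl/ → dofhuvvirefl.
Rule 2 (final cluster simplification): /l/ is the second consonant of a word-final cluster /fl/, so it deletes. /dofhuvvirefl/ → dofhuvviref.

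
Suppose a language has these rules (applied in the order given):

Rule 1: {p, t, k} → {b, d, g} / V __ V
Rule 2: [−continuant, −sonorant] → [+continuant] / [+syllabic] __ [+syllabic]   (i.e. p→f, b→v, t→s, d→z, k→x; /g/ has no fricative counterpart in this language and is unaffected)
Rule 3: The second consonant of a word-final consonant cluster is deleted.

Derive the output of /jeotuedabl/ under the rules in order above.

Rule 1 (intervocalic voicing): /t/ is a voiceless stop between vowels /o/ and /u/, so it voices to [d]. /jeotuedabl/ → jeoduedabl.
Rule 2 (intervocalic spirantization): /d/ is a stop between vowels /o/ and /u/, so it spirantizes to the fricative [z]. /d/ is a stop between vowels /e/ and /a/, so it spirantizes to the fricative [z]. /jeoduedabl/ → jeozuezabl.
Rule 3 (final cluster simplification): /l/ is the second consonant of a word-final cluster /bl/, so it deletes. /jeozuezabl/ → jeozuezab.

jeozuezab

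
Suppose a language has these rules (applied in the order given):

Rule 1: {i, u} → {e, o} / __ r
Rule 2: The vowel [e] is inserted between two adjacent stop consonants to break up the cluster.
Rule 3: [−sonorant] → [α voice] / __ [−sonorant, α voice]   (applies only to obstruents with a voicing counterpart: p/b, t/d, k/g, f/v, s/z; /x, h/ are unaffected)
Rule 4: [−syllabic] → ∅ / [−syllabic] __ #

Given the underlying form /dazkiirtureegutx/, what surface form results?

Rule 1 (pre-rhotic lowering): /i/ is a high vowel immediately before /r/, so it lowers to [e]. /u/ is a high vowel immediately before /r/, so it lowers to [o]. /dazkiirtureegutx/ → dazkiertoreegutx.
Rule 2 (stop-cluster e-epenthesis): no segment meets the environment; /dazkiertoreegutx/ is unchanged.
Rule 3 (regressive voicing assimilation): /z/ precedes the voiceless obstruent /k/, so it devoices to [s] by assimilation. /dazkiertoreegutx/ → daskiertoreegutx.
Rule 4 (final cluster simplification): /x/ is the second consonant of a word-final cluster /tx/, so it deletes. /daskiertoreegutx/ → daskiertoreegut.

daskiertoreegut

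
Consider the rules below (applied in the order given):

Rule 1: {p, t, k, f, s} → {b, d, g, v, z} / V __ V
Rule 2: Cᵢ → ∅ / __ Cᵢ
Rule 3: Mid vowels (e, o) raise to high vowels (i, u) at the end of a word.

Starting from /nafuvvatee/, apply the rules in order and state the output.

navuvadei

Rule 1 (intervocalic voicing): /f/ is a voiceless obstruent between vowels /a/ and /u/, so it voices to [v]. /t/ is a voiceless obstruent between vowels /a/ and /e/, so it voices to [d]. /nafuvvatee/ → navuvvadee.
Rule 2 (degemination): /vv/ is a geminate; the first /v/ deletes. /navuvvadee/ → navuvadee.
Rule 3 (final vowel raising): /e/ is a mid vowel in word-final position, so it raises to [i]. /navuvadee/ → navuvadei.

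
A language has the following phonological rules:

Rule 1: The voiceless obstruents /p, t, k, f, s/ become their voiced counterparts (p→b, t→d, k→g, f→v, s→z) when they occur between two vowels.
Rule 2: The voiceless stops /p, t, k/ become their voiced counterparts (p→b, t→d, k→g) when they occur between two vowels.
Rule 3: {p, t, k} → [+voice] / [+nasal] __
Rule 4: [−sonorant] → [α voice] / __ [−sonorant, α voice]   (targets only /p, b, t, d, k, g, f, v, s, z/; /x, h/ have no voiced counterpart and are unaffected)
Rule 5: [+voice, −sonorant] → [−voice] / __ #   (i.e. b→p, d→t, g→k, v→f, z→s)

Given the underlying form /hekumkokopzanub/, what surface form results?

Rule 1 (intervocalic voicing): /k/ is a voiceless obstruent between vowels /e/ and /u/, so it voices to [g]. /k/ is a voiceless obstruent between vowels /o/ and /o/, so it voices to [g]. /hekumkokopzanub/ → hegumkogopzanub.
Rule 2 (intervocalic voicing): no segment meets the environment; /hegumkogopzanub/ is unchanged.
Rule 3 (post-nasal voicing): /k/ is a voiceless stop immediately after the nasal /m/, so it voices to [g]. /hegumkogopzanub/ → hegumgogopzanub.
Rule 4 (regressive voicing assimilation): /p/ precedes the voiced obstruent /z/, so it voices to [b] by assimilation. /hegumgogopzanub/ → hegumgogobzanub.
Rule 5 (final devoicing): /b/ is a voiced obstruent in word-final position, so it devoices to [p]. /hegumgogobzanub/ → hegumgogobzanup.

hegumgogobzanup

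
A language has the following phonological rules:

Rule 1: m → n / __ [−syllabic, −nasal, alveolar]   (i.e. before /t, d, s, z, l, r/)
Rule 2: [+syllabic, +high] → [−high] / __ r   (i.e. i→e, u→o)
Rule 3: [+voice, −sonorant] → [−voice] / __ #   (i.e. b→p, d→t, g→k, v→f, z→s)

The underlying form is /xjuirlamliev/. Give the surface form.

xjuerlanlief

Rule 1 (nasal place assimilation): /m/ precedes the alveolar consonant /l/, so it assimilates in place to [n]. /xjuirlamliev/ → xjuirlanliev.
Rule 2 (pre-rhotic lowering): /i/ is a high vowel immediately before /r/, so it lowers to [e]. /xjuirlanliev/ → xjuerlanliev.
Rule 3 (final devoicing): /v/ is a voiced obstruent in word-final position, so it devoices to [f]. /xjuerlanliev/ → xjuerlanlief.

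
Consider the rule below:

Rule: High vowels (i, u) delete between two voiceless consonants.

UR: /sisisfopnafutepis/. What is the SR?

sssfopnafteps

/i/ is a high vowel flanked by voiceless consonants /s/ and /s/, so it deletes.
/i/ is a high vowel flanked by voiceless consonants /s/ and /s/, so it deletes.
/u/ is a high vowel flanked by voiceless consonants /f/ and /t/, so it deletes.
/i/ is a high vowel flanked by voiceless consonants /p/ and /s/, so it deletes.
Surface form: [sssfopnafteps].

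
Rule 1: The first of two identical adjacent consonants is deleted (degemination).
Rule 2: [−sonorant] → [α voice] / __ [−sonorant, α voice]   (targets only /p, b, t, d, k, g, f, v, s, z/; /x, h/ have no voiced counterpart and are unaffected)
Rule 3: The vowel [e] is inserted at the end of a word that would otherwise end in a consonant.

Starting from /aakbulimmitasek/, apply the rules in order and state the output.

aagbulimitaseke

Rule 1 (degemination): /mm/ is a geminate; the first /m/ deletes. /aakbulimmitasek/ → aakbulimitasek.
Rule 2 (regressive voicing assimilation): /k/ precedes the voiced obstruent /b/, so it voices to [g] by assimilation. /aakbulimitasek/ → aagbulimitasek.
Rule 3 (final e-epenthesis): the form ends in the consonant /k/, so [e] is inserted word-finally. /aagbulimitasek/ → aagbulimitaseke.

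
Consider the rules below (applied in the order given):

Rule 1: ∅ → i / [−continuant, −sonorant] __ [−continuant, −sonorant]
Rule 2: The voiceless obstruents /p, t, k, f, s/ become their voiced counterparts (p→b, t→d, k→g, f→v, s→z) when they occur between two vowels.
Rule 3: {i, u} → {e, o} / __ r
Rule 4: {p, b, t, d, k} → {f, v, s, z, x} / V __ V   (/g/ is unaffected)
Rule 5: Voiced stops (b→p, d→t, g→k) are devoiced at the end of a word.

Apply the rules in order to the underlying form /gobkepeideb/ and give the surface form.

govigeveizep

Rule 1 (stop-cluster i-epenthesis): /b/ and /k/ form a stop–stop cluster, so [i] is inserted between them. /gobkepeideb/ → gobikepeideb.
Rule 2 (intervocalic voicing): /k/ is a voiceless obstruent between vowels /i/ and /e/, so it voices to [g]. /p/ is a voiceless obstruent between vowels /e/ and /e/, so it voices to [b]. /gobikepeideb/ → gobigebeideb.
Rule 3 (pre-rhotic lowering): no segment meets the environment; /gobigebeideb/ is unchanged.
Rule 4 (intervocalic spirantization): /b/ is a stop between vowels /o/ and /i/, so it spirantizes to the fricative [v]. /b/ is a stop between vowels /e/ and /e/, so it spirantizes to the fricative [v]. /d/ is a stop between vowels /i/ and /e/, so it spirantizes to the fricative [z]. /gobigebeideb/ → govigeveizeb.
Rule 5 (final devoicing): /b/ is a voiced stop in word-final position, so it devoices to [p]. /govigeveizeb/ → govigeveizep.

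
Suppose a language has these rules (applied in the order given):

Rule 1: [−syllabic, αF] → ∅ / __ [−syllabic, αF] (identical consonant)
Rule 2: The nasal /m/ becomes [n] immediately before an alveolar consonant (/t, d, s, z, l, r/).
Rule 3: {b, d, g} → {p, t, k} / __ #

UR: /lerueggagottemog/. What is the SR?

leruegagotemok

Rule 1 (degemination): /gg/ is a geminate; the first /g/ deletes. /tt/ is a geminate; the first /t/ deletes. /lerueggagottemog/ → leruegagotemog.
Rule 2 (nasal place assimilation): no segment meets the environment; /leruegagotemog/ is unchanged.
Rule 3 (final devoicing): /g/ is a voiced stop in word-final position, so it devoices to [k]. /leruegagotemog/ → leruegagotemok.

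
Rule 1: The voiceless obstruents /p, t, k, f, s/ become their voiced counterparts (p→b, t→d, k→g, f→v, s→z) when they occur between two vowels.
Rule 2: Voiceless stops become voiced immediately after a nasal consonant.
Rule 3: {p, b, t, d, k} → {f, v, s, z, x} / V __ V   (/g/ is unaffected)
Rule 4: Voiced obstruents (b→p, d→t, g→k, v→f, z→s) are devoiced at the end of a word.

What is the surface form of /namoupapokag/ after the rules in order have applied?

Rule 1 (intervocalic voicing): /p/ is a voiceless obstruent between vowels /u/ and /a/, so it voices to [b]. /p/ is a voiceless obstruent between vowels /a/ and /o/, so it voices to [b]. /k/ is a voiceless obstruent between vowels /o/ and /a/, so it voices to [g]. /namoupapokag/ → namoubabogag.
Rule 2 (post-nasal voicing): no segment meets the environment; /namoubabogag/ is unchanged.
Rule 3 (intervocalic spirantization): /b/ is a stop between vowels /u/ and /a/, so it spirantizes to the fricative [v]. /b/ is a stop between vowels /a/ and /o/, so it spirantizes to the fricative [v]. /namoubabogag/ → namouvavogag.
Rule 4 (final devoicing): /g/ is a voiced obstruent in word-final position, so it devoices to [k]. /namouvavogag/ → namouvavogak.

namouvavogak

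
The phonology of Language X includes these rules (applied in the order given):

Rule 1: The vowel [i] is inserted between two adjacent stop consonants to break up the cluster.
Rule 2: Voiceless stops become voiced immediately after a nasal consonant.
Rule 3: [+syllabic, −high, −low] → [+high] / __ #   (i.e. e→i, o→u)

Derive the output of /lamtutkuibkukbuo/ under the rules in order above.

lamdutikuibikukibuu

Rule 1 (stop-cluster i-epenthesis): /t/ and /k/ form a stop–stop cluster, so [i] is inserted between them. /b/ and /k/ form a stop–stop cluster, so [i] is inserted between them. /k/ and /b/ form a stop–stop cluster, so [i] is inserted between them. /lamtutkuibkukbuo/ → lamtutikuibikukibuo.
Rule 2 (post-nasal voicing): /t/ is a voiceless stop immediately after the nasal /m/, so it voices to [d]. /lamtutikuibikukibuo/ → lamdutikuibikukibuo.
Rule 3 (final vowel raising): /o/ is a mid vowel in word-final position, so it raises to [u]. /lamdutikuibikukibuo/ → lamdutikuibikukibuu.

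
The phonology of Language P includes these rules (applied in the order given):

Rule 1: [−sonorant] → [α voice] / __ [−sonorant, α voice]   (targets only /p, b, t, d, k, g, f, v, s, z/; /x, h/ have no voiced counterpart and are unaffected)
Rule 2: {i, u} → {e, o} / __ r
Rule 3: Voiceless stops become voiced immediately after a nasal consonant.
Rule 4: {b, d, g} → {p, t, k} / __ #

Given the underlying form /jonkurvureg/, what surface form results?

jongorvorek

Rule 1 (regressive voicing assimilation): no segment meets the environment; /jonkurvureg/ is unchanged.
Rule 2 (pre-rhotic lowering): /u/ is a high vowel immediately before /r/, so it lowers to [o]. /u/ is a high vowel immediately before /r/, so it lowers to [o]. /jonkurvureg/ → jonkorvoreg.
Rule 3 (post-nasal voicing): /k/ is a voiceless stop immediately after the nasal /n/, so it voices to [g]. /jonkorvoreg/ → jongorvoreg.
Rule 4 (final devoicing): /g/ is a voiced stop in word-final position, so it devoices to [k]. /jongorvoreg/ → jongorvorek.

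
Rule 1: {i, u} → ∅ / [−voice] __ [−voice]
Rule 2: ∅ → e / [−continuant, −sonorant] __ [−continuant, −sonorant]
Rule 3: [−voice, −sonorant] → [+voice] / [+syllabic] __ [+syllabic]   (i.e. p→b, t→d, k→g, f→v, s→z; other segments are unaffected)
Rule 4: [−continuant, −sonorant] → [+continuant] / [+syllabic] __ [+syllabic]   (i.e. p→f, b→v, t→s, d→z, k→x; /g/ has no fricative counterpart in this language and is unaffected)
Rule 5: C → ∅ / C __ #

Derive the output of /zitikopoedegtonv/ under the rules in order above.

zizegovoezegezon

Rule 1 (high vowel syncope): /i/ is a high vowel flanked by voiceless consonants /t/ and /k/, so it deletes. /zitikopoedegtonv/ → zitkopoedegtonv.
Rule 2 (stop-cluster e-epenthesis): /t/ and /k/ form a stop–stop cluster, so [e] is inserted between them. /g/ and /t/ form a stop–stop cluster, so [e] is inserted between them. /zitkopoedegtonv/ → zitekopoedegetonv.
Rule 3 (intervocalic voicing): /t/ is a voiceless obstruent between vowels /i/ and /e/, so it voices to [d]. /k/ is a voiceless obstruent between vowels /e/ and /o/, so it voices to [g]. /p/ is a voiceless obstruent between vowels /o/ and /o/, so it voices to [b]. /t/ is a voiceless obstruent between vowels /e/ and /o/, so it voices to [d]. /zitekopoedegetonv/ → zidegoboedegedonv.
Rule 4 (intervocalic spirantization): /d/ is a stop between vowels /i/ and /e/, so it spirantizes to the fricative [z]. /b/ is a stop between vowels /o/ and /o/, so it spirantizes to the fricative [v]. /d/ is a stop between vowels /e/ and /e/, so it spirantizes to the fricative [z]. /d/ is a stop between vowels /e/ and /o/, so it spirantizes to the fricative [z]. /zidegoboedegedonv/ → zizegovoezegezonv.
Rule 5 (final cluster simplification): /v/ is the second consonant of a word-final cluster /nv/, so it deletes. /zizegovoezegezonv/ → zizegovoezegezon.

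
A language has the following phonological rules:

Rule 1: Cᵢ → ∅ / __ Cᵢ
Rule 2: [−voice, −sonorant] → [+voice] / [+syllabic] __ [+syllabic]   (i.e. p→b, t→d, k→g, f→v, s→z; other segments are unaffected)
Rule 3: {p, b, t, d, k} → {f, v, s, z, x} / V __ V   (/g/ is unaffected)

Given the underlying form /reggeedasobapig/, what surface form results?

regeezazovavig

Rule 1 (degemination): /gg/ is a geminate; the first /g/ deletes. /reggeedasobapig/ → regeedasobapig.
Rule 2 (intervocalic voicing): /s/ is a voiceless obstruent between vowels /a/ and /o/, so it voices to [z]. /p/ is a voiceless obstruent between vowels /a/ and /i/, so it voices to [b]. /regeedasobapig/ → regeedazobabig.
Rule 3 (intervocalic spirantization): /d/ is a stop between vowels /e/ and /a/, so it spirantizes to the fricative [z]. /b/ is a stop between vowels /o/ and /a/, so it spirantizes to the fricative [v]. /b/ is a stop between vowels /a/ and /i/, so it spirantizes to the fricative [v]. /regeedazobabig/ → regeezazovavig.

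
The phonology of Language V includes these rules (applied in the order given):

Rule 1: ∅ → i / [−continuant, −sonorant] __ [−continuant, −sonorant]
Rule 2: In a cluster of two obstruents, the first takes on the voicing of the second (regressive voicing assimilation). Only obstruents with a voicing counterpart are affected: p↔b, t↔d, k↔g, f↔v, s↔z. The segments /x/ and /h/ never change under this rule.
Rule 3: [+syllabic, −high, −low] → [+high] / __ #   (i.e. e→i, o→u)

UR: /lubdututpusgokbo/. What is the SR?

Rule 1 (stop-cluster i-epenthesis): /b/ and /d/ form a stop–stop cluster, so [i] is inserted between them. /t/ and /p/ form a stop–stop cluster, so [i] is inserted between them. /k/ and /b/ form a stop–stop cluster, so [i] is inserted between them. /lubdututpusgokbo/ → lubidututipusgokibo.
Rule 2 (regressive voicing assimilation): /s/ precedes the voiced obstruent /g/, so it voices to [z] by assimilation. /lubidututipusgokibo/ → lubidututipuzgokibo.
Rule 3 (final vowel raising): /o/ is a mid vowel in word-final position, so it raises to [u]. /lubidututipuzgokibo/ → lubidututipuzgokibu.

lubidututipuzgokibu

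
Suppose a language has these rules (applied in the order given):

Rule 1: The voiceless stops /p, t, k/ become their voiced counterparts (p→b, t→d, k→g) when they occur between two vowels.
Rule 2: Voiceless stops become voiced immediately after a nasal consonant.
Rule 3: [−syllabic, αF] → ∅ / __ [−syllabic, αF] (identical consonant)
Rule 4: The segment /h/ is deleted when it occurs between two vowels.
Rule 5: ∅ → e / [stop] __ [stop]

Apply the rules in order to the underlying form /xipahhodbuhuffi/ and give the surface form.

xibaodebuufi

Rule 1 (intervocalic voicing): /p/ is a voiceless stop between vowels /i/ and /a/, so it voices to [b]. /xipahhodbuhuffi/ → xibahhodbuhuffi.
Rule 2 (post-nasal voicing): no segment meets the environment; /xibahhodbuhuffi/ is unchanged.
Rule 3 (degemination): /hh/ is a geminate; the first /h/ deletes. /ff/ is a geminate; the first /f/ deletes. /xibahhodbuhuffi/ → xibahodbuhufi.
Rule 4 (intervocalic h-deletion): /h/ occurs between vowels /a/ and /o/, so it deletes. /h/ occurs between vowels /u/ and /u/, so it deletes. /xibahodbuhufi/ → xibaodbuufi.
Rule 5 (stop-cluster e-epenthesis): /d/ and /b/ form a stop–stop cluster, so [e] is inserted between them. /xibaodbuufi/ → xibaodebuufi.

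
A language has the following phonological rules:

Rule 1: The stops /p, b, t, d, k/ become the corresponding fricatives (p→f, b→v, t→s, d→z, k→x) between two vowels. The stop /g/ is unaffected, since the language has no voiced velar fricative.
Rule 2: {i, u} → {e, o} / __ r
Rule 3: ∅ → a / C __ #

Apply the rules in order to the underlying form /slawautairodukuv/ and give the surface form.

Rule 1 (intervocalic spirantization): /t/ is a stop between vowels /u/ and /a/, so it spirantizes to the fricative [s]. /d/ is a stop between vowels /o/ and /u/, so it spirantizes to the fricative [z]. /k/ is a stop between vowels /u/ and /u/, so it spirantizes to the fricative [x]. /slawautairodukuv/ → slawausairozuxuv.
Rule 2 (pre-rhotic lowering): /i/ is a high vowel immediately before /r/, so it lowers to [e]. /slawausairozuxuv/ → slawausaerozuxuv.
Rule 3 (final a-epenthesis): the form ends in the consonant /v/, so [a] is inserted word-finally. /slawausaerozuxuv/ → slawausaerozuxuva.

slawausaerozuxuva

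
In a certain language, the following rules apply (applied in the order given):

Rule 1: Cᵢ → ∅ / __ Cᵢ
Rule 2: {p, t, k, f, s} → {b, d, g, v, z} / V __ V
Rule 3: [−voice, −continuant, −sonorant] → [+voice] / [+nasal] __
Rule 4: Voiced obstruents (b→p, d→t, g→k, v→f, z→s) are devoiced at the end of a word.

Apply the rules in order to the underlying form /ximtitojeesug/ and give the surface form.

Rule 1 (degemination): no segment meets the environment; /ximtitojeesug/ is unchanged.
Rule 2 (intervocalic voicing): /t/ is a voiceless obstruent between vowels /i/ and /o/, so it voices to [d]. /s/ is a voiceless obstruent between vowels /e/ and /u/, so it voices to [z]. /ximtitojeesug/ → ximtidojeezug.
Rule 3 (post-nasal voicing): /t/ is a voiceless stop immediately after the nasal /m/, so it voices to [d]. /ximtidojeezug/ → ximdidojeezug.
Rule 4 (final devoicing): /g/ is a voiced obstruent in word-final position, so it devoices to [k]. /ximdidojeezug/ → ximdidojeezuk.

ximdidojeezuk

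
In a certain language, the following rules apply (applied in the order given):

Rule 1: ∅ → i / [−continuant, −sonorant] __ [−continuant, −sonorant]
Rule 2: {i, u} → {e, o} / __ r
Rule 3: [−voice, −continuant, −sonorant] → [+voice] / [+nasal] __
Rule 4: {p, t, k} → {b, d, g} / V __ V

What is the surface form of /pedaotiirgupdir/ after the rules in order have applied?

pedaodiergubider

Rule 1 (stop-cluster i-epenthesis): /p/ and /d/ form a stop–stop cluster, so [i] is inserted between them. /pedaotiirgupdir/ → pedaotiirgupidir.
Rule 2 (pre-rhotic lowering): /i/ is a high vowel immediately before /r/, so it lowers to [e]. /i/ is a high vowel immediately before /r/, so it lowers to [e]. /pedaotiirgupidir/ → pedaotiergupider.
Rule 3 (post-nasal voicing): no segment meets the environment; /pedaotiergupider/ is unchanged.
Rule 4 (intervocalic voicing): /t/ is a voiceless stop between vowels /o/ and /i/, so it voices to [d]. /p/ is a voiceless stop between vowels /u/ and /i/, so it voices to [b]. /pedaotiergupider/ → pedaodiergubider.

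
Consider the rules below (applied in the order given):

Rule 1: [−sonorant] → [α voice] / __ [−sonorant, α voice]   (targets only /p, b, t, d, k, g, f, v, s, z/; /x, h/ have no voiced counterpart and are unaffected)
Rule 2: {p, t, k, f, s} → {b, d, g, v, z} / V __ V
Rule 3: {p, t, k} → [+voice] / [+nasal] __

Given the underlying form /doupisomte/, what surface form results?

doubizomde

Rule 1 (regressive voicing assimilation): no segment meets the environment; /doupisomte/ is unchanged.
Rule 2 (intervocalic voicing): /p/ is a voiceless obstruent between vowels /u/ and /i/, so it voices to [b]. /s/ is a voiceless obstruent between vowels /i/ and /o/, so it voices to [z]. /doupisomte/ → doubizomte.
Rule 3 (post-nasal voicing): /t/ is a voiceless stop immediately after the nasal /m/, so it voices to [d]. /doubizomte/ → doubizomde.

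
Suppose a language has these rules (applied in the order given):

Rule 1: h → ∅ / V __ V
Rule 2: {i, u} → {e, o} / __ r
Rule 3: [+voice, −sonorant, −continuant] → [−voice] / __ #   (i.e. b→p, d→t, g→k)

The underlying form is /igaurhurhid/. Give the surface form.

Rule 1 (intervocalic h-deletion): no segment meets the environment; /igaurhurhid/ is unchanged.
Rule 2 (pre-rhotic lowering): /u/ is a high vowel immediately before /r/, so it lowers to [o]. /u/ is a high vowel immediately before /r/, so it lowers to [o]. /igaurhurhid/ → igaorhorhid.
Rule 3 (final devoicing): /d/ is a voiced stop in word-final position, so it devoices to [t]. /igaorhorhid/ → igaorhorhit.

igaorhorhit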